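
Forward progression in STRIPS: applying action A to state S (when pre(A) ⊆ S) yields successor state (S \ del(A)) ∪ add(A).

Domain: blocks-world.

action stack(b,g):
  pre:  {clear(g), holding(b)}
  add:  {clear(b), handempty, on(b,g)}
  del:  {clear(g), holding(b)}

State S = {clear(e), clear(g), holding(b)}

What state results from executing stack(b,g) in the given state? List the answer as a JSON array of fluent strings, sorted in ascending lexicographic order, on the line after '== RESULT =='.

Compute (S \ del) ∪ add:
  pre ⊆ S: {clear(g), holding(b)} ⊆ S  — applicable
  S \ del = {clear(e)}
  ∪ add   = {clear(b), clear(e), handempty, on(b,g)}

== RESULT ==
["clear(b)", "clear(e)", "handempty", "on(b,g)"]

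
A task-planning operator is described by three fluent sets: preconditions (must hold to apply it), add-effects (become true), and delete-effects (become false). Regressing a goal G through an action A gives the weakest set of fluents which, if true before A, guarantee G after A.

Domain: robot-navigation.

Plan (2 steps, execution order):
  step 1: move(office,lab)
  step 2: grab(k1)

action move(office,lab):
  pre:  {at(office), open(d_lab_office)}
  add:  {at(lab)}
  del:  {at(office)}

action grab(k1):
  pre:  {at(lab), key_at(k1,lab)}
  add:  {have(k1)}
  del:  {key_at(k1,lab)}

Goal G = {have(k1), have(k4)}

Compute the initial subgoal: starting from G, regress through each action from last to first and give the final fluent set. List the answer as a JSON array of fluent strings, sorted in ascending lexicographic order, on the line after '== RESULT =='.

Regress step by step:
  through step 2 (grab(k1)): drop {have(k1)}, keep {have(k4)}, require {at(lab), key_at(k1,lab)}
    → {at(lab), have(k4), key_at(k1,lab)}
  through step 1 (move(office,lab)): drop {at(lab)}, keep {have(k4), key_at(k1,lab)}, require {at(office), open(d_lab_office)}
    → {at(office), have(k4), key_at(k1,lab), open(d_lab_office)}

== RESULT ==
["at(office)", "have(k4)", "key_at(k1,lab)", "open(d_lab_office)"]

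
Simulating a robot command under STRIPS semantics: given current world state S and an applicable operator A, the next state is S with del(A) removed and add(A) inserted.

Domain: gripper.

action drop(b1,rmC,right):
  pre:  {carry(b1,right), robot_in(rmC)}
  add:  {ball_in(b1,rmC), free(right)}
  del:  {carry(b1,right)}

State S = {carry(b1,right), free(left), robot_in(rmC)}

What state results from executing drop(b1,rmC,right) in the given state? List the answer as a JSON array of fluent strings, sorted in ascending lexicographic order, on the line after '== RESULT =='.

Compute (S \ del) ∪ add:
  pre ⊆ S: {carry(b1,right), robot_in(rmC)} ⊆ S  — applicable
  S \ del = {free(left), robot_in(rmC)}
  ∪ add   = {ball_in(b1,rmC), free(left), free(right), robot_in(rmC)}

== RESULT ==
["ball_in(b1,rmC)", "free(left)", "free(right)", "robot_in(rmC)"]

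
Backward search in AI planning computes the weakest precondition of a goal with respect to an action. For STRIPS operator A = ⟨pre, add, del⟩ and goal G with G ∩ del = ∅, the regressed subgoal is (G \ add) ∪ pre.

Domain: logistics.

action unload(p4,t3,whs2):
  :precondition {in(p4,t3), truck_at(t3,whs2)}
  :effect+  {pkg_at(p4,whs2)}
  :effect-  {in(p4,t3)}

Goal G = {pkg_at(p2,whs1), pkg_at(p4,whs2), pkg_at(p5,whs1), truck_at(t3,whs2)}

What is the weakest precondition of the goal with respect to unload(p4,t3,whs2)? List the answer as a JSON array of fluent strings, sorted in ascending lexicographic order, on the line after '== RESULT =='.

Regress:
  G ∩ del = {}  (empty — regression defined)
  G \ add = {pkg_at(p2,whs1), pkg_at(p4,whs2), pkg_at(p5,whs1), truck_at(t3,whs2)} \ {pkg_at(p4,whs2)} = {pkg_at(p2,whs1), pkg_at(p5,whs1), truck_at(t3,whs2)}
  ∪ pre   = {pkg_at(p2,whs1), pkg_at(p5,whs1), truck_at(t3,whs2)} ∪ {in(p4,t3), truck_at(t3,whs2)}
          = {in(p4,t3), pkg_at(p2,whs1), pkg_at(p5,whs1), truck_at(t3,whs2)}

== RESULT ==
["in(p4,t3)", "pkg_at(p2,whs1)", "pkg_at(p5,whs1)", "truck_at(t3,whs2)"]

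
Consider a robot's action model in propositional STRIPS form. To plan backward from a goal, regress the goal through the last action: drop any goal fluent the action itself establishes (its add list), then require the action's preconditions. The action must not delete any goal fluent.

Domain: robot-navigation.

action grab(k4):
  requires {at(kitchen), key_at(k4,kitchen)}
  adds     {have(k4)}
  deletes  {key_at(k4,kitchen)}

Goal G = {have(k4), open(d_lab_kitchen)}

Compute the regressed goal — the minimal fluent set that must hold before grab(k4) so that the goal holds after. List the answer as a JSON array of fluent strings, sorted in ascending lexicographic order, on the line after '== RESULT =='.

Compute (G \ add) ∪ pre:
  G ∩ del = {}  (empty — regression defined)
  G \ add = {have(k4), open(d_lab_kitchen)} \ {have(k4)} = {open(d_lab_kitchen)}
  ∪ pre   = {open(d_lab_kitchen)} ∪ {at(kitchen), key_at(k4,kitchen)}
          = {at(kitchen), key_at(k4,kitchen), open(d_lab_kitchen)}

== RESULT ==
["at(kitchen)", "key_at(k4,kitchen)", "open(d_lab_kitchen)"]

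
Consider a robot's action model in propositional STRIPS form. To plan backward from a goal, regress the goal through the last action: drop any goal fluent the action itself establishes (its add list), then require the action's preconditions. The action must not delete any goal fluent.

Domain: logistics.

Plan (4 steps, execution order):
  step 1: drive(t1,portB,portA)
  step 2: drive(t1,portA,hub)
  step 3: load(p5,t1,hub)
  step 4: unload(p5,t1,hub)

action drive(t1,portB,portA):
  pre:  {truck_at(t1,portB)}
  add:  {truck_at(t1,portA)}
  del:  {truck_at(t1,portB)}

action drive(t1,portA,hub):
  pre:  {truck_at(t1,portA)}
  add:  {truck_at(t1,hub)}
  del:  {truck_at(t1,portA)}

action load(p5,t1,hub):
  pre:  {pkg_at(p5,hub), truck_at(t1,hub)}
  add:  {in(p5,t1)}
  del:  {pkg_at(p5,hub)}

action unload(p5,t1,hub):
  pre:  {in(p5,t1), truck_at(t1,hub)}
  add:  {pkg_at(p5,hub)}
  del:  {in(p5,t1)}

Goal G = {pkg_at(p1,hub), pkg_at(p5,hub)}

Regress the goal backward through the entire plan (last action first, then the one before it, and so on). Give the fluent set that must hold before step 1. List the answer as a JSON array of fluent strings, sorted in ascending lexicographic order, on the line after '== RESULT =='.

Work backward from the goal:
  through step 4 (unload(p5,t1,hub)): drop {pkg_at(p5,hub)}, keep {pkg_at(p1,hub)}, require {in(p5,t1), truck_at(t1,hub)}
    → {in(p5,t1), pkg_at(p1,hub), truck_at(t1,hub)}
  through step 3 (load(p5,t1,hub)): drop {in(p5,t1)}, keep {pkg_at(p1,hub), truck_at(t1,hub)}, require {pkg_at(p5,hub), truck_at(t1,hub)}
    → {pkg_at(p1,hub), pkg_at(p5,hub), truck_at(t1,hub)}
  through step 2 (drive(t1,portA,hub)): drop {truck_at(t1,hub)}, keep {pkg_at(p1,hub), pkg_at(p5,hub)}, require {truck_at(t1,portA)}
    → {pkg_at(p1,hub), pkg_at(p5,hub), truck_at(t1,portA)}
  through step 1 (drive(t1,portB,portA)): drop {truck_at(t1,portA)}, keep {pkg_at(p1,hub), pkg_at(p5,hub)}, require {truck_at(t1,portB)}
    → {pkg_at(p1,hub), pkg_at(p5,hub), truck_at(t1,portB)}

== RESULT ==
["pkg_at(p1,hub)", "pkg_at(p5,hub)", "truck_at(t1,portB)"]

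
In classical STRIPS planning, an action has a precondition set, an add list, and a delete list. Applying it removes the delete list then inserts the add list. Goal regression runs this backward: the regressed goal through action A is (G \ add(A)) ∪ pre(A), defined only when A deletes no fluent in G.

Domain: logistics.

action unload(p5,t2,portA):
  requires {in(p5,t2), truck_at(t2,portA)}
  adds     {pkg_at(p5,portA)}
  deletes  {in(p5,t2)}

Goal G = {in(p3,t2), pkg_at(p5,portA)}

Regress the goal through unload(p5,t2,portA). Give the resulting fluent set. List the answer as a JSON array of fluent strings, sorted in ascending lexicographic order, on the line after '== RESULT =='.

Compute (G \ add) ∪ pre:
  G ∩ del = {}  (empty — regression defined)
  G \ add = {in(p3,t2), pkg_at(p5,portA)} \ {pkg_at(p5,portA)} = {in(p3,t2)}
  ∪ pre   = {in(p3,t2)} ∪ {in(p5,t2), truck_at(t2,portA)}
          = {in(p3,t2), in(p5,t2), truck_at(t2,portA)}

== RESULT ==
["in(p3,t2)", "in(p5,t2)", "truck_at(t2,portA)"]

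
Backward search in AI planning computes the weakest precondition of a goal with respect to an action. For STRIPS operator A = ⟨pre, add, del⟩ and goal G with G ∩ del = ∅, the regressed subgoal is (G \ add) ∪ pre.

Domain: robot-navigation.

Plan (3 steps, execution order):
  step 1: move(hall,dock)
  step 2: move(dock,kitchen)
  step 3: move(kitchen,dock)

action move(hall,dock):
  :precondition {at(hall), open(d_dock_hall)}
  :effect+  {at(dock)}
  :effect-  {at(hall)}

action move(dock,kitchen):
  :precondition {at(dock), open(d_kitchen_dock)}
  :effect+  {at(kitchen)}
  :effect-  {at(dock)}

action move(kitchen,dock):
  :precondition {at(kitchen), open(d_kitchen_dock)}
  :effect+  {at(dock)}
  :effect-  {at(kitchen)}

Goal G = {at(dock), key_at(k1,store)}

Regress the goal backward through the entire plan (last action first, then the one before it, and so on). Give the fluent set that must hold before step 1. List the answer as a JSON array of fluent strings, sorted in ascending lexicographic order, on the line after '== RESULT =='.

Work backward from the goal:
  through step 3 (move(kitchen,dock)): drop {at(dock)}, keep {key_at(k1,store)}, require {at(kitchen), open(d_kitchen_dock)}
    → {at(kitchen), key_at(k1,store), open(d_kitchen_dock)}
  through step 2 (move(dock,kitchen)): drop {at(kitchen)}, keep {key_at(k1,store), open(d_kitchen_dock)}, require {at(dock), open(d_kitchen_dock)}
    → {at(dock), key_at(k1,store), open(d_kitchen_dock)}
  through step 1 (move(hall,dock)): drop {at(dock)}, keep {key_at(k1,store), open(d_kitchen_dock)}, require {at(hall), open(d_dock_hall)}
    → {at(hall), key_at(k1,store), open(d_dock_hall), open(d_kitchen_dock)}

== RESULT ==
["at(hall)", "key_at(k1,store)", "open(d_dock_hall)", "open(d_kitchen_dock)"]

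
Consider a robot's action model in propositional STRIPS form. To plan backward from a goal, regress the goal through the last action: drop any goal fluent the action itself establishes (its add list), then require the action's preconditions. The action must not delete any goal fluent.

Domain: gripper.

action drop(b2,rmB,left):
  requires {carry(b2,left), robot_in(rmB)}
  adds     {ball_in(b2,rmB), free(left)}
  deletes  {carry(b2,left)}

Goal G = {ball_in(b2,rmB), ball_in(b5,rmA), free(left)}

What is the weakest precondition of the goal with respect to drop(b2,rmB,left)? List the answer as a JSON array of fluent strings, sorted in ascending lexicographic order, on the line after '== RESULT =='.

Compute (G \ add) ∪ pre:
  G ∩ del = {}  (empty — regression defined)
  G \ add = {ball_in(b2,rmB), ball_in(b5,rmA), free(left)} \ {ball_in(b2,rmB), free(left)} = {ball_in(b5,rmA)}
  ∪ pre   = {ball_in(b5,rmA)} ∪ {carry(b2,left), robot_in(rmB)}
          = {ball_in(b5,rmA), carry(b2,left), robot_in(rmB)}

== RESULT ==
["ball_in(b5,rmA)", "carry(b2,left)", "robot_in(rmB)"]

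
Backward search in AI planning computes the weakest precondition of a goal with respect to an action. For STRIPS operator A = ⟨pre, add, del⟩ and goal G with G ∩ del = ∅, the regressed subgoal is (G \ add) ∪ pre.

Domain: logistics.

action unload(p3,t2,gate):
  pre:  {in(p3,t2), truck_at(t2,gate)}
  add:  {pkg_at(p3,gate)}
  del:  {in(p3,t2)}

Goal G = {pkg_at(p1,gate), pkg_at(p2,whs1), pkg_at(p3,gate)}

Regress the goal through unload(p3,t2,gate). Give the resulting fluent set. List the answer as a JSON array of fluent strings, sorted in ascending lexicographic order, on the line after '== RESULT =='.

Compute (G \ add) ∪ pre:
  G ∩ del = {}  (empty — regression defined)
  G \ add = {pkg_at(p1,gate), pkg_at(p2,whs1), pkg_at(p3,gate)} \ {pkg_at(p3,gate)} = {pkg_at(p1,gate), pkg_at(p2,whs1)}
  ∪ pre   = {pkg_at(p1,gate), pkg_at(p2,whs1)} ∪ {in(p3,t2), truck_at(t2,gate)}
          = {in(p3,t2), pkg_at(p1,gate), pkg_at(p2,whs1), truck_at(t2,gate)}

== RESULT ==
["in(p3,t2)", "pkg_at(p1,gate)", "pkg_at(p2,whs1)", "truck_at(t2,gate)"]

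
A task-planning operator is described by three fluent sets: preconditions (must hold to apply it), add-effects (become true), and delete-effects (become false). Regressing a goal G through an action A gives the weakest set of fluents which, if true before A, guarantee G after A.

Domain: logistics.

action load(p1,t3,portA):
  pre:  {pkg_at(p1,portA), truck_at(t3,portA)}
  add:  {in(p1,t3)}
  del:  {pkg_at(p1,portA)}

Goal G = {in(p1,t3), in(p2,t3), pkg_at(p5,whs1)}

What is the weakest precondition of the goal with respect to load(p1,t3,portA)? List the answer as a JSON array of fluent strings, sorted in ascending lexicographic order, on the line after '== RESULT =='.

Compute (G \ add) ∪ pre:
  G ∩ del = {}  (empty — regression defined)
  G \ add = {in(p1,t3), in(p2,t3), pkg_at(p5,whs1)} \ {in(p1,t3)} = {in(p2,t3), pkg_at(p5,whs1)}
  ∪ pre   = {in(p2,t3), pkg_at(p5,whs1)} ∪ {pkg_at(p1,portA), truck_at(t3,portA)}
          = {in(p2,t3), pkg_at(p1,portA), pkg_at(p5,whs1), truck_at(t3,portA)}

== RESULT ==
["in(p2,t3)", "pkg_at(p1,portA)", "pkg_at(p5,whs1)", "truck_at(t3,portA)"]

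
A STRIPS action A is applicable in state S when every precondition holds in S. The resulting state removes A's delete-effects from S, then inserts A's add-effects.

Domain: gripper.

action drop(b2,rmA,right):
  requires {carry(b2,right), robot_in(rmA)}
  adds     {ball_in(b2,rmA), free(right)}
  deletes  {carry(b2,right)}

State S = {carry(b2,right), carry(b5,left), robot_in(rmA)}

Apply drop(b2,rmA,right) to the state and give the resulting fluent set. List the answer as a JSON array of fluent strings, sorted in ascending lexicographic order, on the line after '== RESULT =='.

Progress:
  pre ⊆ S: {carry(b2,right), robot_in(rmA)} ⊆ S  — applicable
  S \ del = {carry(b5,left), robot_in(rmA)}
  ∪ add   = {ball_in(b2,rmA), carry(b5,left), free(right), robot_in(rmA)}

== RESULT ==
["ball_in(b2,rmA)", "carry(b5,left)", "free(right)", "robot_in(rmA)"]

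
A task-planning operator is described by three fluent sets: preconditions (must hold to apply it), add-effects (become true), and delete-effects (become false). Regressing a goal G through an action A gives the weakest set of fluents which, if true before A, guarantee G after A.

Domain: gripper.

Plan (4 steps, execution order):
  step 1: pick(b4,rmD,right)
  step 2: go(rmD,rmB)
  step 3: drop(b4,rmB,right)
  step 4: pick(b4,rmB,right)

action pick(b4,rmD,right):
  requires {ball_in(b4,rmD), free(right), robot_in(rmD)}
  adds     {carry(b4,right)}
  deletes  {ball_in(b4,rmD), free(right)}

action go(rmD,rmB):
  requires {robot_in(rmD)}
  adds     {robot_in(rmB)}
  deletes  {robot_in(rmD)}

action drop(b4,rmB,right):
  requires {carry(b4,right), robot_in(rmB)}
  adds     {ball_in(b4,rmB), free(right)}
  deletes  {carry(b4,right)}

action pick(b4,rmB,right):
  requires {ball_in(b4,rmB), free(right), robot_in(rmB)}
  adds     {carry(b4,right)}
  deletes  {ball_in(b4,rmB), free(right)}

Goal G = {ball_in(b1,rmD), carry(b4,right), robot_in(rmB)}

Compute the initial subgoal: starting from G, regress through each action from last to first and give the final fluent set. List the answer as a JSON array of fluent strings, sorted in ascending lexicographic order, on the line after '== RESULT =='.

Regress step by step:
  through step 4 (pick(b4,rmB,right)): drop {carry(b4,right)}, keep {ball_in(b1,rmD), robot_in(rmB)}, require {ball_in(b4,rmB), free(right), robot_in(rmB)}
    → {ball_in(b1,rmD), ball_in(b4,rmB), free(right), robot_in(rmB)}
  through step 3 (drop(b4,rmB,right)): drop {ball_in(b4,rmB), free(right)}, keep {ball_in(b1,rmD), robot_in(rmB)}, require {carry(b4,right), robot_in(rmB)}
    → {ball_in(b1,rmD), carry(b4,right), robot_in(rmB)}
  through step 2 (go(rmD,rmB)): drop {robot_in(rmB)}, keep {ball_in(b1,rmD), carry(b4,right)}, require {robot_in(rmD)}
    → {ball_in(b1,rmD), carry(b4,right), robot_in(rmD)}
  through step 1 (pick(b4,rmD,right)): drop {carry(b4,right)}, keep {ball_in(b1,rmD), robot_in(rmD)}, require {ball_in(b4,rmD), free(right), robot_in(rmD)}
    → {ball_in(b1,rmD), ball_in(b4,rmD), free(right), robot_in(rmD)}

== RESULT ==
["ball_in(b1,rmD)", "ball_in(b4,rmD)", "free(right)", "robot_in(rmD)"]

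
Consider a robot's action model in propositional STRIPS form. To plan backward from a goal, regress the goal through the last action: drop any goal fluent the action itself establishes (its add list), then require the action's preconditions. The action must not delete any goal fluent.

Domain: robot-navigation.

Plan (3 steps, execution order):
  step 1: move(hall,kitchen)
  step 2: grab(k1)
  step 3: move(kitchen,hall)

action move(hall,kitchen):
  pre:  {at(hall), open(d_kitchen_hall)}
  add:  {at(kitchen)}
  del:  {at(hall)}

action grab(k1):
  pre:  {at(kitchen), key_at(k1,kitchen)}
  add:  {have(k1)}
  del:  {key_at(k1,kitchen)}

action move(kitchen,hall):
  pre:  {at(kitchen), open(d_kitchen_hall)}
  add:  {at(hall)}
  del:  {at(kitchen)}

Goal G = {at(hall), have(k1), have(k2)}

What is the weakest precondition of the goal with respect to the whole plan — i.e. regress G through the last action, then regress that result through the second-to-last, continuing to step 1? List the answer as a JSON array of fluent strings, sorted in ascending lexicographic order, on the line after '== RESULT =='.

Regress step by step:
  through step 3 (move(kitchen,hall)): drop {at(hall)}, keep {have(k1), have(k2)}, require {at(kitchen), open(d_kitchen_hall)}
    → {at(kitchen), have(k1), have(k2), open(d_kitchen_hall)}
  through step 2 (grab(k1)): drop {have(k1)}, keep {at(kitchen), have(k2), open(d_kitchen_hall)}, require {at(kitchen), key_at(k1,kitchen)}
    → {at(kitchen), have(k2), key_at(k1,kitchen), open(d_kitchen_hall)}
  through step 1 (move(hall,kitchen)): drop {at(kitchen)}, keep {have(k2), key_at(k1,kitchen), open(d_kitchen_hall)}, require {at(hall), open(d_kitchen_hall)}
    → {at(hall), have(k2), key_at(k1,kitchen), open(d_kitchen_hall)}

== RESULT ==
["at(hall)", "have(k2)", "key_at(k1,kitchen)", "open(d_kitchen_hall)"]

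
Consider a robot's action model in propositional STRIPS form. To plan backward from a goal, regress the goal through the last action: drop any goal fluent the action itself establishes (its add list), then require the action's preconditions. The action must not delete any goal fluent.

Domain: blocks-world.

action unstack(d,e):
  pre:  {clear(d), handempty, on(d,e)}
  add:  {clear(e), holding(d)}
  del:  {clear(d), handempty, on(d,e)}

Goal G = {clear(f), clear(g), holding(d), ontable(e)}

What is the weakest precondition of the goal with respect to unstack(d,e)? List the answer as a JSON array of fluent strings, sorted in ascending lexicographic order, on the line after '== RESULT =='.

Compute (G \ add) ∪ pre:
  G ∩ del = {}  (empty — regression defined)
  G \ add = {clear(f), clear(g), holding(d), ontable(e)} \ {clear(e), holding(d)} = {clear(f), clear(g), ontable(e)}
  ∪ pre   = {clear(f), clear(g), ontable(e)} ∪ {clear(d), handempty, on(d,e)}
          = {clear(d), clear(f), clear(g), handempty, on(d,e), ontable(e)}

== RESULT ==
["clear(d)", "clear(f)", "clear(g)", "handempty", "on(d,e)", "ontable(e)"]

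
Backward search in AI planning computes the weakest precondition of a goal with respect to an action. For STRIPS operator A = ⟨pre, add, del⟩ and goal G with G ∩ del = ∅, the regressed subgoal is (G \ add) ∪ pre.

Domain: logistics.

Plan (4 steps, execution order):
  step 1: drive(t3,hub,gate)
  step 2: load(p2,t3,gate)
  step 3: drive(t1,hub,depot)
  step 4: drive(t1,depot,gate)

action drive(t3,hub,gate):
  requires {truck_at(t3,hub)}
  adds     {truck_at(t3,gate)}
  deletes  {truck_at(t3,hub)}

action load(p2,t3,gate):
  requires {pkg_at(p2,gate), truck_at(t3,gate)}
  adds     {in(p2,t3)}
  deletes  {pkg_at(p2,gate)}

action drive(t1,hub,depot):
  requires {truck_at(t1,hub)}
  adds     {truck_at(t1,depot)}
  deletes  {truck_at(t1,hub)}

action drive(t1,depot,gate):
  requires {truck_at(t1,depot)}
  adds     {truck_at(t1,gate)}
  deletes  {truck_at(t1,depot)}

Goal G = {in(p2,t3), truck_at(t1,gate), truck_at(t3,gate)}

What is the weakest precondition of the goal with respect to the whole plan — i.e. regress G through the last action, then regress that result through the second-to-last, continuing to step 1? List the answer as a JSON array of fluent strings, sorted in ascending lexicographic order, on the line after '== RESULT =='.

Regress step by step:
  through step 4 (drive(t1,depot,gate)): drop {truck_at(t1,gate)}, keep {in(p2,t3), truck_at(t3,gate)}, require {truck_at(t1,depot)}
    → {in(p2,t3), truck_at(t1,depot), truck_at(t3,gate)}
  through step 3 (drive(t1,hub,depot)): drop {truck_at(t1,depot)}, keep {in(p2,t3), truck_at(t3,gate)}, require {truck_at(t1,hub)}
    → {in(p2,t3), truck_at(t1,hub), truck_at(t3,gate)}
  through step 2 (load(p2,t3,gate)): drop {in(p2,t3)}, keep {truck_at(t1,hub), truck_at(t3,gate)}, require {pkg_at(p2,gate), truck_at(t3,gate)}
    → {pkg_at(p2,gate), truck_at(t1,hub), truck_at(t3,gate)}
  through step 1 (drive(t3,hub,gate)): drop {truck_at(t3,gate)}, keep {pkg_at(p2,gate), truck_at(t1,hub)}, require {truck_at(t3,hub)}
    → {pkg_at(p2,gate), truck_at(t1,hub), truck_at(t3,hub)}

== RESULT ==
["pkg_at(p2,gate)", "truck_at(t1,hub)", "truck_at(t3,hub)"]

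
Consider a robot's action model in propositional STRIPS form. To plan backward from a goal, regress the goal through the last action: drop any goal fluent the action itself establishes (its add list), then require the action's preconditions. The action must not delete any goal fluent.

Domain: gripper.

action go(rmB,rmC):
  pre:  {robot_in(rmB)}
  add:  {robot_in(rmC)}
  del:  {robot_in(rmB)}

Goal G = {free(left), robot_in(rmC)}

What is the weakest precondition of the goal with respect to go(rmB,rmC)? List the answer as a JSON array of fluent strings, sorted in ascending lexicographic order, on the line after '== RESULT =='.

Regress:
  G ∩ del = {}  (empty — regression defined)
  G \ add = {free(left), robot_in(rmC)} \ {robot_in(rmC)} = {free(left)}
  ∪ pre   = {free(left)} ∪ {robot_in(rmB)}
          = {free(left), robot_in(rmB)}

== RESULT ==
["free(left)", "robot_in(rmB)"]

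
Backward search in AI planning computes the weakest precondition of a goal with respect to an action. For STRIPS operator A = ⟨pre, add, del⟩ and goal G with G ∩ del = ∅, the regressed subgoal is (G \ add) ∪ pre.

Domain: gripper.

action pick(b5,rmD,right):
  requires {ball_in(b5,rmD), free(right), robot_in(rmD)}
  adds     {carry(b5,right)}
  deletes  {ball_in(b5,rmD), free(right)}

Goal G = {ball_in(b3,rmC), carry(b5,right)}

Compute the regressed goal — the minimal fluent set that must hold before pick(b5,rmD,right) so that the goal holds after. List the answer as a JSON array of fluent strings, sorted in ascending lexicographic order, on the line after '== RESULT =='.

Regress:
  G ∩ del = {}  (empty — regression defined)
  G \ add = {ball_in(b3,rmC), carry(b5,right)} \ {carry(b5,right)} = {ball_in(b3,rmC)}
  ∪ pre   = {ball_in(b3,rmC)} ∪ {ball_in(b5,rmD), free(right), robot_in(rmD)}
          = {ball_in(b3,rmC), ball_in(b5,rmD), free(right), robot_in(rmD)}

== RESULT ==
["ball_in(b3,rmC)", "ball_in(b5,rmD)", "free(right)", "robot_in(rmD)"]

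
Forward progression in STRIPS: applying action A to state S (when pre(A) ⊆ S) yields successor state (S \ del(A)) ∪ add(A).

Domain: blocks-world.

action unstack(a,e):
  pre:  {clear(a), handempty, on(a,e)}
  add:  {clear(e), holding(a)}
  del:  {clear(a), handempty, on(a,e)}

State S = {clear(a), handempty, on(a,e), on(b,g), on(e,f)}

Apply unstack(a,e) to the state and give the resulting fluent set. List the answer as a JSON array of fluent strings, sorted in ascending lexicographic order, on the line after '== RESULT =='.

Compute (S \ del) ∪ add:
  pre ⊆ S: {clear(a), handempty, on(a,e)} ⊆ S  — applicable
  S \ del = {on(b,g), on(e,f)}
  ∪ add   = {clear(e), holding(a), on(b,g), on(e,f)}

== RESULT ==
["clear(e)", "holding(a)", "on(b,g)", "on(e,f)"]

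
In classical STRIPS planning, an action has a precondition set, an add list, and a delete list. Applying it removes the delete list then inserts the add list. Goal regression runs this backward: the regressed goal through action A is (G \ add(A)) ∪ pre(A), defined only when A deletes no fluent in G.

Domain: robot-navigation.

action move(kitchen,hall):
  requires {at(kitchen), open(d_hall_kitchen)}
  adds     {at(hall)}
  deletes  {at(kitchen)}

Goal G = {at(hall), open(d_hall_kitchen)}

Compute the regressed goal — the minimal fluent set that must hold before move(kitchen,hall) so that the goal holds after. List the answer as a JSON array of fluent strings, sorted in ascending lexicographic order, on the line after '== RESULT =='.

Regress:
  G ∩ del = {}  (empty — regression defined)
  G \ add = {at(hall), open(d_hall_kitchen)} \ {at(hall)} = {open(d_hall_kitchen)}
  ∪ pre   = {open(d_hall_kitchen)} ∪ {at(kitchen), open(d_hall_kitchen)}
          = {at(kitchen), open(d_hall_kitchen)}

== RESULT ==
["at(kitchen)", "open(d_hall_kitchen)"]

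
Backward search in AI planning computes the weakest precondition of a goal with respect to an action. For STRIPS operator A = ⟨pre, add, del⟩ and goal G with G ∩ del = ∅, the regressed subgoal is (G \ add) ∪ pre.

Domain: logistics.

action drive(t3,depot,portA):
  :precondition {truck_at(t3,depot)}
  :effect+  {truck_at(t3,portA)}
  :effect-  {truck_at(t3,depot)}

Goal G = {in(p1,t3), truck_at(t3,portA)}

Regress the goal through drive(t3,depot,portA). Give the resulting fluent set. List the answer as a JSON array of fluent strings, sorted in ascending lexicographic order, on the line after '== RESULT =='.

Compute (G \ add) ∪ pre:
  G ∩ del = {}  (empty — regression defined)
  G \ add = {in(p1,t3), truck_at(t3,portA)} \ {truck_at(t3,portA)} = {in(p1,t3)}
  ∪ pre   = {in(p1,t3)} ∪ {truck_at(t3,depot)}
          = {in(p1,t3), truck_at(t3,depot)}

== RESULT ==
["in(p1,t3)", "truck_at(t3,depot)"]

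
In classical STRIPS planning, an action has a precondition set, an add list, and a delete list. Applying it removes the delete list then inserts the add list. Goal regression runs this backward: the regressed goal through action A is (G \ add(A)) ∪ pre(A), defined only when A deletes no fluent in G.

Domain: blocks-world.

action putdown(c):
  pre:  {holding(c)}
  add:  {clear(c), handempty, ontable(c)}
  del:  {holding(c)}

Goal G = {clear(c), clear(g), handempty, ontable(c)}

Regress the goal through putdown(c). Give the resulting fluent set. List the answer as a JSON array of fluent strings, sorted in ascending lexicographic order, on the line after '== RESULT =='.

Regress:
  G ∩ del = {}  (empty — regression defined)
  G \ add = {clear(c), clear(g), handempty, ontable(c)} \ {clear(c), handempty, ontable(c)} = {clear(g)}
  ∪ pre   = {clear(g)} ∪ {holding(c)}
          = {clear(g), holding(c)}

== RESULT ==
["clear(g)", "holding(c)"]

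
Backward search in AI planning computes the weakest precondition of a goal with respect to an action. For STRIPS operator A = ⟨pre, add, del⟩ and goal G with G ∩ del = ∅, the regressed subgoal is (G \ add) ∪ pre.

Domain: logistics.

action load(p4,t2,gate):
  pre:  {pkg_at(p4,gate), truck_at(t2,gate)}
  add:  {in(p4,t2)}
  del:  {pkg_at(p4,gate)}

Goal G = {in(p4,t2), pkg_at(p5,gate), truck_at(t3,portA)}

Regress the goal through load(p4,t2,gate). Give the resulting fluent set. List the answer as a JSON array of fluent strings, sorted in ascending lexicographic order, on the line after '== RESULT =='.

Compute (G \ add) ∪ pre:
  G ∩ del = {}  (empty — regression defined)
  G \ add = {in(p4,t2), pkg_at(p5,gate), truck_at(t3,portA)} \ {in(p4,t2)} = {pkg_at(p5,gate), truck_at(t3,portA)}
  ∪ pre   = {pkg_at(p5,gate), truck_at(t3,portA)} ∪ {pkg_at(p4,gate), truck_at(t2,gate)}
          = {pkg_at(p4,gate), pkg_at(p5,gate), truck_at(t2,gate), truck_at(t3,portA)}

== RESULT ==
["pkg_at(p4,gate)", "pkg_at(p5,gate)", "truck_at(t2,gate)", "truck_at(t3,portA)"]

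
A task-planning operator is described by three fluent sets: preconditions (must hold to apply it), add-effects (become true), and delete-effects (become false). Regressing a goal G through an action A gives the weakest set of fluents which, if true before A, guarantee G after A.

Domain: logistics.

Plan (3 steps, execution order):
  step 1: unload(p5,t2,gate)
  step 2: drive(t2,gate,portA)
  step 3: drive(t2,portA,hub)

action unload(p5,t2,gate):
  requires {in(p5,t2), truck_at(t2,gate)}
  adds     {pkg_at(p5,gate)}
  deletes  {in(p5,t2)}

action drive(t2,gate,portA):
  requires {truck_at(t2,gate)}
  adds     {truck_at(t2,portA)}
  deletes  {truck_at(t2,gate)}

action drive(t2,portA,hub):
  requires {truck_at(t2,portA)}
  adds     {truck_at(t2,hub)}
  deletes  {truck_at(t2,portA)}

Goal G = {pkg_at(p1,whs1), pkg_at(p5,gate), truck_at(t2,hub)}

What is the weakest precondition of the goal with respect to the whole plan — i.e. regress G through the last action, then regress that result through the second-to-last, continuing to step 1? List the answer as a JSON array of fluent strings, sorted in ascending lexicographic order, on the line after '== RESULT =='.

Regress step by step:
  through step 3 (drive(t2,portA,hub)): drop {truck_at(t2,hub)}, keep {pkg_at(p1,whs1), pkg_at(p5,gate)}, require {truck_at(t2,portA)}
    → {pkg_at(p1,whs1), pkg_at(p5,gate), truck_at(t2,portA)}
  through step 2 (drive(t2,gate,portA)): drop {truck_at(t2,portA)}, keep {pkg_at(p1,whs1), pkg_at(p5,gate)}, require {truck_at(t2,gate)}
    → {pkg_at(p1,whs1), pkg_at(p5,gate), truck_at(t2,gate)}
  through step 1 (unload(p5,t2,gate)): drop {pkg_at(p5,gate)}, keep {pkg_at(p1,whs1), truck_at(t2,gate)}, require {in(p5,t2), truck_at(t2,gate)}
    → {in(p5,t2), pkg_at(p1,whs1), truck_at(t2,gate)}

== RESULT ==
["in(p5,t2)", "pkg_at(p1,whs1)", "truck_at(t2,gate)"]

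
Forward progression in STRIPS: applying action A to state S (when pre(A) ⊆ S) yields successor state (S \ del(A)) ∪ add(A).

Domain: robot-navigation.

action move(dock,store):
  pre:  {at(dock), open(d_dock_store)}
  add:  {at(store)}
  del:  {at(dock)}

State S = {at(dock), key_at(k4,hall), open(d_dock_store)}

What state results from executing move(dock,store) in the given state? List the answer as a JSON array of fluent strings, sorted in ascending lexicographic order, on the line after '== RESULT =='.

Progress:
  pre ⊆ S: {at(dock), open(d_dock_store)} ⊆ S  — applicable
  S \ del = {key_at(k4,hall), open(d_dock_store)}
  ∪ add   = {at(store), key_at(k4,hall), open(d_dock_store)}

== RESULT ==
["at(store)", "key_at(k4,hall)", "open(d_dock_store)"]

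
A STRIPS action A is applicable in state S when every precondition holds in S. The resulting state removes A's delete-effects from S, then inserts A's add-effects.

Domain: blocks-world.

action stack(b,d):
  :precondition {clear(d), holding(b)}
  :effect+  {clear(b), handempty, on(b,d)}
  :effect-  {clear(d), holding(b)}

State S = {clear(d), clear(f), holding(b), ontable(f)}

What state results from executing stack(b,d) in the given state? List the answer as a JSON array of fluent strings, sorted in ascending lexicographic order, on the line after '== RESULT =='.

Compute (S \ del) ∪ add:
  pre ⊆ S: {clear(d), holding(b)} ⊆ S  — applicable
  S \ del = {clear(f), ontable(f)}
  ∪ add   = {clear(b), clear(f), handempty, on(b,d), ontable(f)}

== RESULT ==
["clear(b)", "clear(f)", "handempty", "on(b,d)", "ontable(f)"]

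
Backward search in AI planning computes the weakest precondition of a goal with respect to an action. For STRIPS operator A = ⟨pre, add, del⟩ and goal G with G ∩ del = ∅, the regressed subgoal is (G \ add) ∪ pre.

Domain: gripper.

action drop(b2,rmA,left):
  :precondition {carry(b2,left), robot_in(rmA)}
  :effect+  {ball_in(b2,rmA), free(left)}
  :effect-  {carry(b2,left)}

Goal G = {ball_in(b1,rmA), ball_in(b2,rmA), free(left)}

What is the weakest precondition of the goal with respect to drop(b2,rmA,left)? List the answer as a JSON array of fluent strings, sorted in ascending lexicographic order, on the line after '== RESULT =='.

Regress:
  G ∩ del = {}  (empty — regression defined)
  G \ add = {ball_in(b1,rmA), ball_in(b2,rmA), free(left)} \ {ball_in(b2,rmA), free(left)} = {ball_in(b1,rmA)}
  ∪ pre   = {ball_in(b1,rmA)} ∪ {carry(b2,left), robot_in(rmA)}
          = {ball_in(b1,rmA), carry(b2,left), robot_in(rmA)}

== RESULT ==
["ball_in(b1,rmA)", "carry(b2,left)", "robot_in(rmA)"]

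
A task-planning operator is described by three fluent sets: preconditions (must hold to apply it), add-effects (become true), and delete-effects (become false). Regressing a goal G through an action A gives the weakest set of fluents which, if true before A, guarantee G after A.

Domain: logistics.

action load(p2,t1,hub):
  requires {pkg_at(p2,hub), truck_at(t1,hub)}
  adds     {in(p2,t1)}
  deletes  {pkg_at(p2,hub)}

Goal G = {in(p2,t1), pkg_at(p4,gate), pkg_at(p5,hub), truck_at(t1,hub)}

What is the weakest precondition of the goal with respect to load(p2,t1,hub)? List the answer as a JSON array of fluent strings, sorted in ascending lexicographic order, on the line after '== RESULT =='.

Compute (G \ add) ∪ pre:
  G ∩ del = {}  (empty — regression defined)
  G \ add = {in(p2,t1), pkg_at(p4,gate), pkg_at(p5,hub), truck_at(t1,hub)} \ {in(p2,t1)} = {pkg_at(p4,gate), pkg_at(p5,hub), truck_at(t1,hub)}
  ∪ pre   = {pkg_at(p4,gate), pkg_at(p5,hub), truck_at(t1,hub)} ∪ {pkg_at(p2,hub), truck_at(t1,hub)}
          = {pkg_at(p2,hub), pkg_at(p4,gate), pkg_at(p5,hub), truck_at(t1,hub)}

== RESULT ==
["pkg_at(p2,hub)", "pkg_at(p4,gate)", "pkg_at(p5,hub)", "truck_at(t1,hub)"]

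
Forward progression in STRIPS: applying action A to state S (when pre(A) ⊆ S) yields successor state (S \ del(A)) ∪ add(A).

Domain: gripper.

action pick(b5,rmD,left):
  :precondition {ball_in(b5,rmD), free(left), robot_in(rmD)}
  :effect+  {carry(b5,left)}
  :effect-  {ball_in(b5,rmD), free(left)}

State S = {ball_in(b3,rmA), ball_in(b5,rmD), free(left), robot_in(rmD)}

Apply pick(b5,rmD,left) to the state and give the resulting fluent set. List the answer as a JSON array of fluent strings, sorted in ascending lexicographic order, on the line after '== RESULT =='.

Progress:
  pre ⊆ S: {ball_in(b5,rmD), free(left), robot_in(rmD)} ⊆ S  — applicable
  S \ del = {ball_in(b3,rmA), robot_in(rmD)}
  ∪ add   = {ball_in(b3,rmA), carry(b5,left), robot_in(rmD)}

== RESULT ==
["ball_in(b3,rmA)", "carry(b5,left)", "robot_in(rmD)"]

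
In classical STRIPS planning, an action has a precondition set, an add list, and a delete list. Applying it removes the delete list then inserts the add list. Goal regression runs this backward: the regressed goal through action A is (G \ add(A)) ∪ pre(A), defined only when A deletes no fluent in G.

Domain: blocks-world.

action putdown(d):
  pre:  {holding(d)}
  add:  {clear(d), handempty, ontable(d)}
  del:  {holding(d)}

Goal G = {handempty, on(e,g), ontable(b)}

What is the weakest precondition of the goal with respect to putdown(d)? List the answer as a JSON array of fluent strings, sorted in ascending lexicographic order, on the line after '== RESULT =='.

Regress:
  G ∩ del = {}  (empty — regression defined)
  G \ add = {handempty, on(e,g), ontable(b)} \ {clear(d), handempty, ontable(d)} = {on(e,g), ontable(b)}
  ∪ pre   = {on(e,g), ontable(b)} ∪ {holding(d)}
          = {holding(d), on(e,g), ontable(b)}

== RESULT ==
["holding(d)", "on(e,g)", "ontable(b)"]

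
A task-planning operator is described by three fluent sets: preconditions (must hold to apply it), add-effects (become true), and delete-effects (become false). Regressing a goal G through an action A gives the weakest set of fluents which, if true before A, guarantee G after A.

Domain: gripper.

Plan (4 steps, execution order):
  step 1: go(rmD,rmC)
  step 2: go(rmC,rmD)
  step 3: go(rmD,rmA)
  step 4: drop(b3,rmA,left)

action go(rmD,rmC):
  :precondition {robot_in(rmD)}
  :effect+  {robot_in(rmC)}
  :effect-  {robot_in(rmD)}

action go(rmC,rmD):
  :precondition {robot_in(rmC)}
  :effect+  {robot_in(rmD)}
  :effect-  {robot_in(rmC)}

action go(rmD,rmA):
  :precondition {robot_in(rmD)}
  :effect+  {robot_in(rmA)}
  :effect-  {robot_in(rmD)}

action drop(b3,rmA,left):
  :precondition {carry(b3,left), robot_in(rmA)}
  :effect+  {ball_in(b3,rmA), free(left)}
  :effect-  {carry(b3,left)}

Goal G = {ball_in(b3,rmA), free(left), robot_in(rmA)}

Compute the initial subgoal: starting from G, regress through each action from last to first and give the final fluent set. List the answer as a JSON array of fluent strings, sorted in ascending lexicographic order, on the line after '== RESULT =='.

Work backward from the goal:
  through step 4 (drop(b3,rmA,left)): drop {ball_in(b3,rmA), free(left)}, keep {robot_in(rmA)}, require {carry(b3,left), robot_in(rmA)}
    → {carry(b3,left), robot_in(rmA)}
  through step 3 (go(rmD,rmA)): drop {robot_in(rmA)}, keep {carry(b3,left)}, require {robot_in(rmD)}
    → {carry(b3,left), robot_in(rmD)}
  through step 2 (go(rmC,rmD)): drop {robot_in(rmD)}, keep {carry(b3,left)}, require {robot_in(rmC)}
    → {carry(b3,left), robot_in(rmC)}
  through step 1 (go(rmD,rmC)): drop {robot_in(rmC)}, keep {carry(b3,left)}, require {robot_in(rmD)}
    → {carry(b3,left), robot_in(rmD)}

== RESULT ==
["carry(b3,left)", "robot_in(rmD)"]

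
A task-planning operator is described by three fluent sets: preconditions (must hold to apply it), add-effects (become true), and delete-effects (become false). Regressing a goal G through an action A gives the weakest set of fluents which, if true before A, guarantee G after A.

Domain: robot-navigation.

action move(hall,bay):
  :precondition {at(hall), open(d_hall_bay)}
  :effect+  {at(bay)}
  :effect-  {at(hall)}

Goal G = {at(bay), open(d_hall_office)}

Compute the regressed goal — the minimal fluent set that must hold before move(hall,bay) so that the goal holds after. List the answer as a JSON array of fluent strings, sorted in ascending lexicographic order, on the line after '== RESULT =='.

Compute (G \ add) ∪ pre:
  G ∩ del = {}  (empty — regression defined)
  G \ add = {at(bay), open(d_hall_office)} \ {at(bay)} = {open(d_hall_office)}
  ∪ pre   = {open(d_hall_office)} ∪ {at(hall), open(d_hall_bay)}
          = {at(hall), open(d_hall_bay), open(d_hall_office)}

== RESULT ==
["at(hall)", "open(d_hall_bay)", "open(d_hall_office)"]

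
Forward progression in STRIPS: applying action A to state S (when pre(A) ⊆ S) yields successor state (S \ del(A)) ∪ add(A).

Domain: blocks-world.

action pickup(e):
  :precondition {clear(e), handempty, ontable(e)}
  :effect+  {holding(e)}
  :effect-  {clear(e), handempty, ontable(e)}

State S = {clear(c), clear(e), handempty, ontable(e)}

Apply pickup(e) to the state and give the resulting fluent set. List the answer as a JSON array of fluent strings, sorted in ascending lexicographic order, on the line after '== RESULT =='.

Progress:
  pre ⊆ S: {clear(e), handempty, ontable(e)} ⊆ S  — applicable
  S \ del = {clear(c)}
  ∪ add   = {clear(c), holding(e)}

== RESULT ==
["clear(c)", "holding(e)"]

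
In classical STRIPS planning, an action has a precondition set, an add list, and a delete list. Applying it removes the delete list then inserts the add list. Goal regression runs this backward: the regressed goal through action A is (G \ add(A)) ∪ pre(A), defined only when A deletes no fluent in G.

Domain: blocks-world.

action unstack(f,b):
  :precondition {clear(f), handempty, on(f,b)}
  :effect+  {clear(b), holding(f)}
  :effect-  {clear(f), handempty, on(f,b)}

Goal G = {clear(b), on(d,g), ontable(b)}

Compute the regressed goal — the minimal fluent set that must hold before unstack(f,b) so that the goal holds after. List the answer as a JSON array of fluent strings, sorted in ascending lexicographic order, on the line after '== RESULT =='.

Compute (G \ add) ∪ pre:
  G ∩ del = {}  (empty — regression defined)
  G \ add = {clear(b), on(d,g), ontable(b)} \ {clear(b), holding(f)} = {on(d,g), ontable(b)}
  ∪ pre   = {on(d,g), ontable(b)} ∪ {clear(f), handempty, on(f,b)}
          = {clear(f), handempty, on(d,g), on(f,b), ontable(b)}

== RESULT ==
["clear(f)", "handempty", "on(d,g)", "on(f,b)", "ontable(b)"]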